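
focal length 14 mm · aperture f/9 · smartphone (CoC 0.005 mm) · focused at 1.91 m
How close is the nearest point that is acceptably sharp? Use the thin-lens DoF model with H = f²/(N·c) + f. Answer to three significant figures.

Hyperfocal distance H = f²/(N·c) + f = 14²/(9 × 0.005) + 14 = 196/0.045 + 14 ≈ 4369.6 mm ≈ 4.370 m.
Near limit Dn = s·(H − f)/(H + s − 2f) = 1910 × (4369.6 − 14) / (4369.6 + 1910 − 2 × 14) = 1910 × 4355.6 / 6251.6 ≈ 1330.7 mm ≈ 1.33 m.

1.33 m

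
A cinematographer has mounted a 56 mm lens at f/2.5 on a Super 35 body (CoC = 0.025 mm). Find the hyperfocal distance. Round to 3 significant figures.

Hyperfocal distance H = f²/(N·c) + f = 56²/(2.5 × 0.025) + 56 = 3136/0.0625 + 56 ≈ 50232.0 mm ≈ 50.2 m.

50.2 m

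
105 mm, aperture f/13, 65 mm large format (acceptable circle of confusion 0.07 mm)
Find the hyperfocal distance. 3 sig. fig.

Hyperfocal distance H = f²/(N·c) + f = 105²/(13 × 0.07) + 105 = 11025/0.91 + 105 ≈ 12220.4 mm ≈ 12.2 m.

12.2 m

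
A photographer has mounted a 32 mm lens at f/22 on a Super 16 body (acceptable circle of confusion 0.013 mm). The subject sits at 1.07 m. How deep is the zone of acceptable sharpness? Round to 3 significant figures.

0.677 m

Hyperfocal distance H = f²/(N·c) + f = 32²/(22 × 0.013) + 32 = 1024/0.286 + 32 ≈ 3612.4 mm ≈ 3.612 m.
Near limit Dn = s·(H − f)/(H + s − 2f) = 1070 × (3612.4 − 32) / (3612.4 + 1070 − 2 × 32) = 1070 × 3580.4 / 4618.4 ≈ 829.52 mm.
Far limit Df = s·(H − f)/(H − s) = 1070 × (3612.4 − 32) / (3612.4 − 1070) = 1070 × 3580.4 / 2542.4 ≈ 1506.85 mm.
Depth of field = Df − Dn = 1506.85 − 829.52 ≈ 677.33 mm ≈ 0.677 m.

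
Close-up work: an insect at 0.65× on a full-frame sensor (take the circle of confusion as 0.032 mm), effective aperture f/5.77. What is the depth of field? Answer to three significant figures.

0.874 mm

At magnification m, DoF ≈ 2·N_eff·c/m² = 2 × 5.77 × 0.032 / 0.65² = 0.3693 / 0.4225 ≈ 0.874 mm.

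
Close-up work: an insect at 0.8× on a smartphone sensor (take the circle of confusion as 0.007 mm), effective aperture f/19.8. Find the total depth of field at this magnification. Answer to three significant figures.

At magnification m, DoF ≈ 2·N_eff·c/m² = 2 × 19.8 × 0.007 / 0.8² = 0.2772 / 0.64 ≈ 0.433 mm.

0.433 mm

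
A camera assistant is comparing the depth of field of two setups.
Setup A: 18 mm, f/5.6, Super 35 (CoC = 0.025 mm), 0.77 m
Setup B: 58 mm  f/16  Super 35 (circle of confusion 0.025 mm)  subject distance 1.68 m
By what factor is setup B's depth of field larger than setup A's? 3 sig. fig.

Setup A: H = 18²/(5.6×0.025) + 18 ≈ 2332.3 mm; DoF = Df − Dn = 1140.64 − 581.16 ≈ 559.48 mm.
Setup B: H = 58²/(16×0.025) + 58 ≈ 8468.0 mm; DoF = Df − Dn = 2081.44 − 1408.37 ≈ 673.07 mm.
Ratio = 673.07 / 559.48 ≈ 1.20.

1.20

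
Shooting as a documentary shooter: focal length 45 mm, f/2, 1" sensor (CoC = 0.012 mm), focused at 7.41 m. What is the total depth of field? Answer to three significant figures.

Hyperfocal distance H = f²/(N·c) + f = 45²/(2 × 0.012) + 45 = 2025/0.024 + 45 ≈ 84420.0 mm ≈ 84.42 m.
Near limit Dn = s·(H − f)/(H + s − 2f) = 7410 × (84420.0 − 45) / (84420.0 + 7410 − 2 × 45) = 7410 × 84375.0 / 91740.0 ≈ 6815.1 mm.
Far limit Df = s·(H − f)/(H − s) = 7410 × (84420.0 − 45) / (84420.0 − 7410) = 7410 × 84375.0 / 77010.0 ≈ 8118.7 mm.
Depth of field = Df − Dn = 8118.7 − 6815.1 ≈ 1303.6 mm ≈ 1.30 m.

1.30 m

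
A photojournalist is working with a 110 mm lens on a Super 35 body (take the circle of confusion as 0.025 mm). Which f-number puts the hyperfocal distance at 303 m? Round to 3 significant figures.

Rearrange H = f²/(N·c) + f for N: N = f² / ((H − f)·c).
N = 110² / ((303000 − 110) × 0.025) = 12100 / 7572 ≈ 1.60.

f/1.60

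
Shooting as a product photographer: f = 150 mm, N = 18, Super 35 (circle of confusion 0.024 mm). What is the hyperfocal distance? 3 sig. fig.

52.2 m

Hyperfocal distance H = f²/(N·c) + f = 150²/(18 × 0.024) + 150 = 22500/0.432 + 150 ≈ 52233.3 mm ≈ 52.2 m.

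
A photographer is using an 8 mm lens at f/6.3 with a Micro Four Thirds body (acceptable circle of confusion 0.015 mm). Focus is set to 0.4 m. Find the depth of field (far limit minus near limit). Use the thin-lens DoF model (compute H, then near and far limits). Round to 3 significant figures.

0.696 m

Hyperfocal distance H = f²/(N·c) + f = 8²/(6.3 × 0.015) + 8 = 64/0.0945 + 8 ≈ 685.2 mm ≈ 0.685 m.
Near limit Dn = s·(H − f)/(H + s − 2f) = 400 × (685.2 − 8) / (685.2 + 400 − 2 × 8) = 400 × 677.2 / 1069.2 ≈ 253.35 mm.
Far limit Df = s·(H − f)/(H − s) = 400 × (685.2 − 8) / (685.2 − 400) = 400 × 677.2 / 285.2 ≈ 949.70 mm.
Depth of field = Df − Dn = 949.70 − 253.35 ≈ 696.35 mm ≈ 0.696 m.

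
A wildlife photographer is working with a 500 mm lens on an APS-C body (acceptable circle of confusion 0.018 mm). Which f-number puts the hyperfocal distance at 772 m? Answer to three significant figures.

Rearrange H = f²/(N·c) + f for N: N = f² / ((H − f)·c).
N = 500² / ((772000 − 500) × 0.018) = 250000 / 13887 ≈ 18.

f/18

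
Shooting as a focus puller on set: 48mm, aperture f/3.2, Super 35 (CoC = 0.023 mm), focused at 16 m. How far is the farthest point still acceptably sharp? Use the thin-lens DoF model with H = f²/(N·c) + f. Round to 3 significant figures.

Hyperfocal distance H = f²/(N·c) + f = 48²/(3.2 × 0.023) + 48 = 2304/0.0736 + 48 ≈ 31352.3 mm ≈ 31.35 m.
Far limit Df = s·(H − f)/(H − s) = 16000 × (31352.3 − 48) / (31352.3 − 16000) = 16000 × 31304.3 / 15352.3 ≈ 32625 mm ≈ 32.6 m.

32.6 m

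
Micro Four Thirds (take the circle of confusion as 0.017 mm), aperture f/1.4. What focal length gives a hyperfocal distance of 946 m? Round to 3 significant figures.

From H = f²/(N·c) + f, with f ≪ H: f ≈ √(H·N·c) = √(946000 × 1.4 × 0.017) = √22515 ≈ 150.0 mm.
The +f correction barely moves this — solving exactly, f² + N·c·f − N·c·H = 0 ⇒ f = (−N·c + √((N·c)² + 4·N·c·H))/2 = (−0.0238 + √90059)/2 ≈ 150.04 mm, so f ≈ 150 mm.

150 mm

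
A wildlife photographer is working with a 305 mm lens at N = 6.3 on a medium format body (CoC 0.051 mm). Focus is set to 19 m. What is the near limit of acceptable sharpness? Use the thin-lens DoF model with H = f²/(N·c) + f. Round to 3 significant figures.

17.8 m

Hyperfocal distance H = f²/(N·c) + f = 305²/(6.3 × 0.051) + 305 = 93025/0.3213 + 305 ≈ 289831.9 mm ≈ 289.8 m.
Near limit Dn = s·(H − f)/(H + s − 2f) = 19000 × (289831.9 − 305) / (289831.9 + 19000 − 2 × 305) = 19000 × 289526.9 / 308221.9 ≈ 17848 mm ≈ 17.8 m.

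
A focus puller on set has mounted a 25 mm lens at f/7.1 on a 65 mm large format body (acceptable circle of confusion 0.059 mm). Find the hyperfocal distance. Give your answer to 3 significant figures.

Hyperfocal distance H = f²/(N·c) + f = 25²/(7.1 × 0.059) + 25 = 625/0.4189 + 25 ≈ 1517.0 mm ≈ 1.52 m.

1.52 m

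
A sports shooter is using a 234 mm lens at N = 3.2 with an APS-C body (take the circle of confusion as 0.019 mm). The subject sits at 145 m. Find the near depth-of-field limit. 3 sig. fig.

Hyperfocal distance H = f²/(N·c) + f = 234²/(3.2 × 0.019) + 234 = 54756/0.0608 + 234 ≈ 900826.1 mm ≈ 900.8 m.
Near limit Dn = s·(H − f)/(H + s − 2f) = 145000 × (900826.1 − 234) / (900826.1 + 145000 − 2 × 234) = 145000 × 900592.1 / 1045358.1 ≈ 124920 mm ≈ 125 m.

125 m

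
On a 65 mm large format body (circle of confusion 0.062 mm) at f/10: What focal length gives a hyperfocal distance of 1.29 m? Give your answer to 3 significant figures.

28.0 mm

From H = f²/(N·c) + f, with f ≪ H: f ≈ √(H·N·c) = √(1290 × 10 × 0.062) = √799.80 ≈ 28.28 mm.
Exact: f² + N·c·f − N·c·H = 0 ⇒ f = (−N·c + √((N·c)² + 4·N·c·H))/2 = (−0.62 + √3199.6)/2 ≈ 27.972 mm ≈ 28.0 mm.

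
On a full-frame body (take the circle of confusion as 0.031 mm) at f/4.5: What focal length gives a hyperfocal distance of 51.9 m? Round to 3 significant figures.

85.0 mm

From H = f²/(N·c) + f, with f ≪ H: f ≈ √(H·N·c) = √(51900 × 4.5 × 0.031) = √7240.1 ≈ 85.09 mm.
Exact: f² + N·c·f − N·c·H = 0 ⇒ f = (−N·c + √((N·c)² + 4·N·c·H))/2 = (−0.1395 + √28960)/2 ≈ 85.019 mm ≈ 85.0 mm.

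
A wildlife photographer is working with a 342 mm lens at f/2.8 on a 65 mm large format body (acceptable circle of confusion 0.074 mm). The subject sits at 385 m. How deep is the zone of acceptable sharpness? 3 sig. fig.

Hyperfocal distance H = f²/(N·c) + f = 342²/(2.8 × 0.074) + 342 = 116964/0.2072 + 342 ≈ 564840.1 mm ≈ 564.8 m.
Near limit Dn = s·(H − f)/(H + s − 2f) = 385000 × (564840.1 − 342) / (564840.1 + 385000 − 2 × 342) = 385000 × 564498.1 / 949156.1 ≈ 228974 mm.
Far limit Df = s·(H − f)/(H − s) = 385000 × (564840.1 − 342) / (564840.1 − 385000) = 385000 × 564498.1 / 179840.1 ≈ 1208472 mm.
Depth of field = Df − Dn = 1208472 − 228974 ≈ 979498 mm ≈ 979 m.

979 m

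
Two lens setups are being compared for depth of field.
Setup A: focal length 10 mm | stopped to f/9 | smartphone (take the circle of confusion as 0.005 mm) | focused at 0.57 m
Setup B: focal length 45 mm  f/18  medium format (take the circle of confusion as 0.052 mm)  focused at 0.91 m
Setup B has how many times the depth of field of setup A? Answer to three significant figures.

2.82

Setup A: H = 10²/(9×0.005) + 10 ≈ 2232.2 mm; DoF = Df − Dn = 762.03 − 455.27 ≈ 306.76 mm.
Setup B: H = 45²/(18×0.052) + 45 ≈ 2208.5 mm; DoF = Df − Dn = 1516.22 − 650.08 ≈ 866.14 mm.
Ratio = 866.14 / 306.76 ≈ 2.82.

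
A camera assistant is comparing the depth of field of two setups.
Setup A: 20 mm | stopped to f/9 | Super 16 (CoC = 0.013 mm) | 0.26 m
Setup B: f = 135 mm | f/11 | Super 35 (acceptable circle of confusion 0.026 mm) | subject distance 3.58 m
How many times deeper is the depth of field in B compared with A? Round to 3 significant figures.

10.6

Setup A: H = 20²/(9×0.013) + 20 ≈ 3438.8 mm; DoF = Df − Dn = 279.630 − 242.945 ≈ 36.685 mm.
Setup B: H = 135²/(11×0.026) + 135 ≈ 63858.8 mm; DoF = Df − Dn = 3784.60 − 3396.39 ≈ 388.21 mm.
Ratio = 388.21 / 36.685 ≈ 10.6.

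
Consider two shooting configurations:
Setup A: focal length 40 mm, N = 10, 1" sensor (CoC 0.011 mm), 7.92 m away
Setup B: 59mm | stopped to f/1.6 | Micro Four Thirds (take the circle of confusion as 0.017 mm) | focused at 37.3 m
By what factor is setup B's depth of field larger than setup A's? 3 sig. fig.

1.95

Setup A: H = 40²/(10×0.011) + 40 ≈ 14585.5 mm; DoF = Df − Dn = 17283 − 5137 ≈ 12146 mm.
Setup B: H = 59²/(1.6×0.017) + 59 ≈ 128036.9 mm; DoF = Df − Dn = 52609 − 28892 ≈ 23717 mm.
Ratio = 23717 / 12146 ≈ 1.95.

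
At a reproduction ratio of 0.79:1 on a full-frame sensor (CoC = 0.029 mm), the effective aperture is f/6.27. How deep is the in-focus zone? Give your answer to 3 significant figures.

0.583 mm

At magnification m, DoF ≈ 2·N_eff·c/m² = 2 × 6.27 × 0.029 / 0.79² = 0.3637 / 0.6241 ≈ 0.583 mm.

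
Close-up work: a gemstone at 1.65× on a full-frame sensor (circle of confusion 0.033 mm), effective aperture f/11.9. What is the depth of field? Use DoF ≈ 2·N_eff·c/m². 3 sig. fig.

At magnification m, DoF ≈ 2·N_eff·c/m² = 2 × 11.9 × 0.033 / 1.65² = 0.7854 / 2.722 ≈ 0.288 mm.

0.288 mm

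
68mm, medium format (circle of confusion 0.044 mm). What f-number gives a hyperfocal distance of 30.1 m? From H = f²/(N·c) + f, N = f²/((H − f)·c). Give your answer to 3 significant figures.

Rearrange H = f²/(N·c) + f for N: N = f² / ((H − f)·c).
N = 68² / ((30100 − 68) × 0.044) = 4624 / 1321 ≈ 3.50.

f/3.50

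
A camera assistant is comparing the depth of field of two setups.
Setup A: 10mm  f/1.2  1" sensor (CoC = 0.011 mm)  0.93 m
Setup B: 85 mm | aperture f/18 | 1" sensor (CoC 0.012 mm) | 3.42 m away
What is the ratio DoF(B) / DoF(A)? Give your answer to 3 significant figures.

Setup A: H = 10²/(1.2×0.011) + 10 ≈ 7585.8 mm; DoF = Df − Dn = 1058.55 − 829.29 ≈ 229.26 mm.
Setup B: H = 85²/(18×0.012) + 85 ≈ 33534.1 mm; DoF = Df − Dn = 3798.75 − 3109.93 ≈ 688.82 mm.
Ratio = 688.82 / 229.26 ≈ 3.00.

3.00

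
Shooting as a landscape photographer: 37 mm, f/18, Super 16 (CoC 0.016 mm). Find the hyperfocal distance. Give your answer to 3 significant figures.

4.79 m

Hyperfocal distance H = f²/(N·c) + f = 37²/(18 × 0.016) + 37 = 1369/0.288 + 37 ≈ 4790.5 mm ≈ 4.79 m.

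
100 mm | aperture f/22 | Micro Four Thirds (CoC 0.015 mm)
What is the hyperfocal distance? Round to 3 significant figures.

30.4 m

Hyperfocal distance H = f²/(N·c) + f = 100²/(22 × 0.015) + 100 = 10000/0.33 + 100 ≈ 30403.0 mm ≈ 30.4 m.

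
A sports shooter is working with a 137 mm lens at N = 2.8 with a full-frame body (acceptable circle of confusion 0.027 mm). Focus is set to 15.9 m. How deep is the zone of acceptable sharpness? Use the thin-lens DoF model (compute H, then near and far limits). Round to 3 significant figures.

Hyperfocal distance H = f²/(N·c) + f = 137²/(2.8 × 0.027) + 137 = 18769/0.0756 + 137 ≈ 248404.2 mm ≈ 248.4 m.
Near limit Dn = s·(H − f)/(H + s − 2f) = 15900 × (248404.2 − 137) / (248404.2 + 15900 − 2 × 137) = 15900 × 248267.2 / 264030.2 ≈ 14950.7 mm.
Far limit Df = s·(H − f)/(H − s) = 15900 × (248404.2 − 137) / (248404.2 − 15900) = 15900 × 248267.2 / 232504.2 ≈ 16978.0 mm.
Depth of field = Df − Dn = 16978.0 − 14950.7 ≈ 2027.3 mm ≈ 2.03 m.

2.03 m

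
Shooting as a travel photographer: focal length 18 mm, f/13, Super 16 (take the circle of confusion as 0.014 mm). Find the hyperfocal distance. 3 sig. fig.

Hyperfocal distance H = f²/(N·c) + f = 18²/(13 × 0.014) + 18 = 324/0.182 + 18 ≈ 1798.2 mm ≈ 1.80 m.

1.80 m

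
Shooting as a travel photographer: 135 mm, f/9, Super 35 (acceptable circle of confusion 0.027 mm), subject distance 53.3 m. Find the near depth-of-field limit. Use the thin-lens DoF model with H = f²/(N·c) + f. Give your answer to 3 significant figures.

31.2 m

Hyperfocal distance H = f²/(N·c) + f = 135²/(9 × 0.027) + 135 = 18225/0.243 + 135 ≈ 75135.0 mm ≈ 75.14 m.
Near limit Dn = s·(H − f)/(H + s − 2f) = 53300 × (75135.0 − 135) / (75135.0 + 53300 − 2 × 135) = 53300 × 75000.0 / 128165.0 ≈ 31190 mm ≈ 31.2 m.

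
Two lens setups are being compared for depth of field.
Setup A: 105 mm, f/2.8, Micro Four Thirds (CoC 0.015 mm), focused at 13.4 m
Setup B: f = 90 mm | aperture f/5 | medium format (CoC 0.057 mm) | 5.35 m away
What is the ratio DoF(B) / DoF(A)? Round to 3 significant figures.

1.51

Setup A: H = 105²/(2.8×0.015) + 105 ≈ 262605.0 mm; DoF = Df − Dn = 14114.9 − 12754.0 ≈ 1360.9 mm.
Setup B: H = 90²/(5×0.057) + 90 ≈ 28511.1 mm; DoF = Df − Dn = 6565.0 − 4514.5 ≈ 2050.5 mm.
Ratio = 2050.5 / 1360.9 ≈ 1.51.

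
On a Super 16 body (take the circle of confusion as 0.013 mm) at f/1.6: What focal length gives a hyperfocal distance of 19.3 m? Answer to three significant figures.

From H = f²/(N·c) + f, with f ≪ H: f ≈ √(H·N·c) = √(19300 × 1.6 × 0.013) = √401.44 ≈ 20.04 mm.
The +f correction barely moves this — solving exactly, f² + N·c·f − N·c·H = 0 ⇒ f = (−N·c + √((N·c)² + 4·N·c·H))/2 = (−0.0208 + √1605.8)/2 ≈ 20.026 mm, so f ≈ 20.0 mm.

20.0 mm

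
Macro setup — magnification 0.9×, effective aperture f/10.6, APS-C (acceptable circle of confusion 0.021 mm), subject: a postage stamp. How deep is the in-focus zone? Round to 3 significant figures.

At magnification m, DoF ≈ 2·N_eff·c/m² = 2 × 10.6 × 0.021 / 0.9² = 0.4452 / 0.81 ≈ 0.55 mm.

0.550 mm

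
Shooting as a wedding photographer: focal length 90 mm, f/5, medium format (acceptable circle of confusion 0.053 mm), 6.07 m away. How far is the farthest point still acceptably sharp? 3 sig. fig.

Hyperfocal distance H = f²/(N·c) + f = 90²/(5 × 0.053) + 90 = 8100/0.265 + 90 ≈ 30656.0 mm ≈ 30.66 m.
Far limit Df = s·(H − f)/(H − s) = 6070 × (30656.0 − 90) / (30656.0 − 6070) = 6070 × 30566.0 / 24586.0 ≈ 7546.4 mm ≈ 7.55 m.

7.55 m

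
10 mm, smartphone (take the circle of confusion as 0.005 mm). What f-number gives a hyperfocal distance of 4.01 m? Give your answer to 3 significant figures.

f/5

Rearrange H = f²/(N·c) + f for N: N = f² / ((H − f)·c).
N = 10² / ((4010 − 10) × 0.005) = 100 / 20.00 ≈ 5.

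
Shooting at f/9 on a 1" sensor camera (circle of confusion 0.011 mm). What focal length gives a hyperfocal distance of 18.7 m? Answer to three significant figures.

From H = f²/(N·c) + f, with f ≪ H: f ≈ √(H·N·c) = √(18700 × 9 × 0.011) = √1851.3 ≈ 43.03 mm.
The +f correction barely moves this — solving exactly, f² + N·c·f − N·c·H = 0 ⇒ f = (−N·c + √((N·c)² + 4·N·c·H))/2 = (−0.099 + √7405.2)/2 ≈ 42.977 mm, so f ≈ 43.0 mm.

43.0 mm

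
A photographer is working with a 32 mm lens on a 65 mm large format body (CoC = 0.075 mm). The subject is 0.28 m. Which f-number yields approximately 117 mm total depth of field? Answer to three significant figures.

f/11

Write h = H − f = f²/(N·c). The thin-lens limits are Dn = s·h/(h + (s−f)) and Df = s·h/(h − (s−f)), so DoF = Df − Dn = 2·s·(s−f)·h / (h² − (s−f)²).
That is a quadratic in h: DoF·h² − 2·s·(s−f)·h − DoF·(s−f)² = 0 ⇒ h = (s−f)·(s + √(s² + DoF²)) / DoF = 248 × (280 + √(280² + 117²)) / 117 = 248 × (280 + 303.462) / 117 ≈ 1236.7 mm.
Then N = f²/(c·h) = 32² / (0.075 × 1236.7) = 1024 / 92.755 ≈ 11.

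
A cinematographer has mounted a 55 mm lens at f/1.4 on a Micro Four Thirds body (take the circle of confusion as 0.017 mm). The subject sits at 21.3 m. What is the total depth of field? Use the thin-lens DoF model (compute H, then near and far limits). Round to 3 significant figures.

Hyperfocal distance H = f²/(N·c) + f = 55²/(1.4 × 0.017) + 55 = 3025/0.0238 + 55 ≈ 127155.8 mm ≈ 127.2 m.
Near limit Dn = s·(H − f)/(H + s − 2f) = 21300 × (127155.8 − 55) / (127155.8 + 21300 − 2 × 55) = 21300 × 127100.8 / 148345.8 ≈ 18249.6 mm.
Far limit Df = s·(H − f)/(H − s) = 21300 × (127155.8 − 55) / (127155.8 − 21300) = 21300 × 127100.8 / 105855.8 ≈ 25574.9 mm.
Depth of field = Df − Dn = 25574.9 − 18249.6 ≈ 7325.3 mm ≈ 7.33 m.

7.33 m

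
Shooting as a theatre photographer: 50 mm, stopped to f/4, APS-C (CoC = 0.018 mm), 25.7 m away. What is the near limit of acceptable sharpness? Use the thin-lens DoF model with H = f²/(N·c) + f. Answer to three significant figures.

Hyperfocal distance H = f²/(N·c) + f = 50²/(4 × 0.018) + 50 = 2500/0.072 + 50 ≈ 34772.2 mm ≈ 34.77 m.
Near limit Dn = s·(H − f)/(H + s − 2f) = 25700 × (34772.2 − 50) / (34772.2 + 25700 − 2 × 50) = 25700 × 34722.2 / 60372.2 ≈ 14781 mm ≈ 14.8 m.

14.8 m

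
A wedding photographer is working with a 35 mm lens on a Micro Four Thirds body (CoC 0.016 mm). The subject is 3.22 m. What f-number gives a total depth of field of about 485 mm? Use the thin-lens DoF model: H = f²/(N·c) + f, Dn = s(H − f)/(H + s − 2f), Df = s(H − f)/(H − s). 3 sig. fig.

Write h = H − f = f²/(N·c). The thin-lens limits are Dn = s·h/(h + (s−f)) and Df = s·h/(h − (s−f)), so DoF = Df − Dn = 2·s·(s−f)·h / (h² − (s−f)²).
That is a quadratic in h: DoF·h² − 2·s·(s−f)·h − DoF·(s−f)² = 0 ⇒ h = (s−f)·(s + √(s² + DoF²)) / DoF = 3185 × (3220 + √(3220² + 485²)) / 485 = 3185 × (3220 + 3256.32) / 485 ≈ 42530 mm.
Then N = f²/(c·h) = 35² / (0.016 × 42530) = 1225 / 680.48 ≈ 1.80.

f/1.80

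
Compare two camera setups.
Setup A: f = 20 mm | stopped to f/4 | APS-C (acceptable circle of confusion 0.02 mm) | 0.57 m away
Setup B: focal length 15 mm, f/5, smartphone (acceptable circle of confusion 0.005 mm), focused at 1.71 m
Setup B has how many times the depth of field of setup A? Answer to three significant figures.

5.26

Setup A: H = 20²/(4×0.02) + 20 ≈ 5020.0 mm; DoF = Df − Dn = 640.45 − 513.51 ≈ 126.94 mm.
Setup B: H = 15²/(5×0.005) + 15 ≈ 9015.0 mm; DoF = Df − Dn = 2106.78 − 1438.99 ≈ 667.79 mm.
Ratio = 667.79 / 126.94 ≈ 5.26.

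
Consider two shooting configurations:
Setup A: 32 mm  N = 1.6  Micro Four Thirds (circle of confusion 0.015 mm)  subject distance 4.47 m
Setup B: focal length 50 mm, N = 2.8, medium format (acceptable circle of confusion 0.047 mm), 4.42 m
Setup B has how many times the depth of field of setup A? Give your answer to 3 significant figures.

Setup A: H = 32²/(1.6×0.015) + 32 ≈ 42698.7 mm; DoF = Df − Dn = 4988.93 − 4048.86 ≈ 940.07 mm.
Setup B: H = 50²/(2.8×0.047) + 50 ≈ 19047.0 mm; DoF = Df − Dn = 5740.5 − 3593.4 ≈ 2147.1 mm.
Ratio = 2147.1 / 940.07 ≈ 2.28.

2.28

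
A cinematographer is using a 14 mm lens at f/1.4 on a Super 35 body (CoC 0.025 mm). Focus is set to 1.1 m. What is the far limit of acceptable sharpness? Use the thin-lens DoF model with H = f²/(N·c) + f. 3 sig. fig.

Hyperfocal distance H = f²/(N·c) + f = 14²/(1.4 × 0.025) + 14 = 196/0.035 + 14 ≈ 5614.0 mm ≈ 5.614 m.
Far limit Df = s·(H − f)/(H − s) = 1100 × (5614.0 − 14) / (5614.0 − 1100) = 1100 × 5600.0 / 4514.0 ≈ 1364.6 mm ≈ 1.36 m.

1.36 m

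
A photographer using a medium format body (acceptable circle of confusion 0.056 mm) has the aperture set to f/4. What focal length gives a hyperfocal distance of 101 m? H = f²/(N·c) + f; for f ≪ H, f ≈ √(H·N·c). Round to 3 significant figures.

150 mm

From H = f²/(N·c) + f, with f ≪ H: f ≈ √(H·N·c) = √(101000 × 4 × 0.056) = √22624 ≈ 150.4 mm.
The +f correction barely moves this — solving exactly, f² + N·c·f − N·c·H = 0 ⇒ f = (−N·c + √((N·c)² + 4·N·c·H))/2 = (−0.224 + √90496)/2 ≈ 150.30 mm, so f ≈ 150 mm.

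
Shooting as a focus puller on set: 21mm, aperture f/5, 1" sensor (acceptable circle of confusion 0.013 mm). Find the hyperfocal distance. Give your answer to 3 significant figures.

6.81 m

Hyperfocal distance H = f²/(N·c) + f = 21²/(5 × 0.013) + 21 = 441/0.065 + 21 ≈ 6805.6 mm ≈ 6.81 m.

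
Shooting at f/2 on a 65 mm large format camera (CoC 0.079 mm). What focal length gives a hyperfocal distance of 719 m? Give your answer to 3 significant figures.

337 mm

From H = f²/(N·c) + f, with f ≪ H: f ≈ √(H·N·c) = √(719000 × 2 × 0.079) = √113602 ≈ 337.0 mm.
The +f correction barely moves this — solving exactly, f² + N·c·f − N·c·H = 0 ⇒ f = (−N·c + √((N·c)² + 4·N·c·H))/2 = (−0.158 + √454408)/2 ≈ 336.97 mm, so f ≈ 337 mm.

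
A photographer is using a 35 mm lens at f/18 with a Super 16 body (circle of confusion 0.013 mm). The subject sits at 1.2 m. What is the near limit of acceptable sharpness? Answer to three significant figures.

Hyperfocal distance H = f²/(N·c) + f = 35²/(18 × 0.013) + 35 = 1225/0.234 + 35 ≈ 5270.0 mm ≈ 5.270 m.
Near limit Dn = s·(H − f)/(H + s − 2f) = 1200 × (5270.0 − 35) / (5270.0 + 1200 − 2 × 35) = 1200 × 5235.0 / 6400.0 ≈ 981.56 mm ≈ 0.982 m.

0.982 m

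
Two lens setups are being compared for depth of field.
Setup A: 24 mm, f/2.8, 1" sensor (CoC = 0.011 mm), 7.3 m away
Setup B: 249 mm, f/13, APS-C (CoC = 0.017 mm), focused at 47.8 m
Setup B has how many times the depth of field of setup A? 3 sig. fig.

Setup A: H = 24²/(2.8×0.011) + 24 ≈ 18725.3 mm; DoF = Df − Dn = 11948.9 − 5255.3 ≈ 6693.6 mm.
Setup B: H = 249²/(13×0.017) + 249 ≈ 280796.5 mm; DoF = Df − Dn = 57555 − 40872 ≈ 16683 mm.
Ratio = 16683 / 6693.6 ≈ 2.49.

2.49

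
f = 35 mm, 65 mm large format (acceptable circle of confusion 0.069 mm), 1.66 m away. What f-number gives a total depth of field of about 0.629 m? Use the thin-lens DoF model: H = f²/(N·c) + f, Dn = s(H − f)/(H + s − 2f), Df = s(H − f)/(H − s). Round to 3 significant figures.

f/2.00

Write h = H − f = f²/(N·c). The thin-lens limits are Dn = s·h/(h + (s−f)) and Df = s·h/(h − (s−f)), so DoF = Df − Dn = 2·s·(s−f)·h / (h² − (s−f)²).
That is a quadratic in h: DoF·h² − 2·s·(s−f)·h − DoF·(s−f)² = 0 ⇒ h = (s−f)·(s + √(s² + DoF²)) / DoF = 1625 × (1660 + √(1660² + 629²)) / 629 = 1625 × (1660 + 1775.17) / 629 ≈ 8874.7 mm.
Then N = f²/(c·h) = 35² / (0.069 × 8874.7) = 1225 / 612.35 ≈ 2.00.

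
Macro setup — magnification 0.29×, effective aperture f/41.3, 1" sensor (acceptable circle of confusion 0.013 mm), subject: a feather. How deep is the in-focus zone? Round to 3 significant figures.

12.8 mm

At magnification m, DoF ≈ 2·N_eff·c/m² = 2 × 41.3 × 0.013 / 0.29² = 1.074 / 0.0841 ≈ 12.8 mm.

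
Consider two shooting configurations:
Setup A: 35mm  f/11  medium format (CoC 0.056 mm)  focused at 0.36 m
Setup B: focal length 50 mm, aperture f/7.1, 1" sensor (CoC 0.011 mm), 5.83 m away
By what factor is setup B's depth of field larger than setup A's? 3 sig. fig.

Setup A: H = 35²/(11×0.056) + 35 ≈ 2023.6 mm; DoF = Df − Dn = 430.33 − 309.43 ≈ 120.90 mm.
Setup B: H = 50²/(7.1×0.011) + 50 ≈ 32060.2 mm; DoF = Df − Dn = 7114.7 − 4938.3 ≈ 2176.4 mm.
Ratio = 2176.4 / 120.90 ≈ 18.0.

18.0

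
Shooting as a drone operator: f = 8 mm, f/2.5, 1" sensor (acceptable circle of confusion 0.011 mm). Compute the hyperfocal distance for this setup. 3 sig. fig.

Hyperfocal distance H = f²/(N·c) + f = 8²/(2.5 × 0.011) + 8 = 64/0.0275 + 8 ≈ 2335.3 mm ≈ 2.34 m.

2.34 m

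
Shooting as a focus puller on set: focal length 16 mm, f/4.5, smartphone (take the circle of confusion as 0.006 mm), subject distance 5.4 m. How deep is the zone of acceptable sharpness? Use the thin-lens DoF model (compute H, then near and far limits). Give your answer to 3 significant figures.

Hyperfocal distance H = f²/(N·c) + f = 16²/(4.5 × 0.006) + 16 = 256/0.027 + 16 ≈ 9497.5 mm ≈ 9.497 m.
Near limit Dn = s·(H − f)/(H + s − 2f) = 5400 × (9497.5 − 16) / (9497.5 + 5400 − 2 × 16) = 5400 × 9481.5 / 14865.5 ≈ 3444.2 mm.
Far limit Df = s·(H − f)/(H − s) = 5400 × (9497.5 − 16) / (9497.5 − 5400) = 5400 × 9481.5 / 4097.5 ≈ 12495.5 mm.
Depth of field = Df − Dn = 12495.5 − 3444.2 ≈ 9051.3 mm ≈ 9.05 m.

9.05 m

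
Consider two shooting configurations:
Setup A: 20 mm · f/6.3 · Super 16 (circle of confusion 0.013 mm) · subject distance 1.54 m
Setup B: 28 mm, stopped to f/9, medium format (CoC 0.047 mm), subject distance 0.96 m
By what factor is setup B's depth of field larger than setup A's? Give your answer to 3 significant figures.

1.22

Setup A: H = 20²/(6.3×0.013) + 20 ≈ 4904.0 mm; DoF = Df − Dn = 2235.8 − 1174.5 ≈ 1061.3 mm.
Setup B: H = 28²/(9×0.047) + 28 ≈ 1881.4 mm; DoF = Df − Dn = 1931.0 − 638.8 ≈ 1292.2 mm.
Ratio = 1292.2 / 1061.3 ≈ 1.22.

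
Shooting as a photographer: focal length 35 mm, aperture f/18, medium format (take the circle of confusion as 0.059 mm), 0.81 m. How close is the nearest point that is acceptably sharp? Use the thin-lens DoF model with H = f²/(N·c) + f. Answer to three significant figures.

Hyperfocal distance H = f²/(N·c) + f = 35²/(18 × 0.059) + 35 = 1225/1.062 + 35 ≈ 1188.5 mm ≈ 1.188 m.
Near limit Dn = s·(H − f)/(H + s − 2f) = 810 × (1188.5 − 35) / (1188.5 + 810 − 2 × 35) = 810 × 1153.5 / 1928.5 ≈ 484.49 mm.

484 mm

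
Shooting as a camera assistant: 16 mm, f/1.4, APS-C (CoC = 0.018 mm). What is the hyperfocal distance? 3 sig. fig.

10.2 m

Hyperfocal distance H = f²/(N·c) + f = 16²/(1.4 × 0.018) + 16 = 256/0.0252 + 16 ≈ 10174.7 mm ≈ 10.2 m.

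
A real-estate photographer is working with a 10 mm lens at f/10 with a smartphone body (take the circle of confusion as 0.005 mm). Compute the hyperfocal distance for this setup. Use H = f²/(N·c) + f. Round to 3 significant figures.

Hyperfocal distance H = f²/(N·c) + f = 10²/(10 × 0.005) + 10 = 100/0.05 + 10 ≈ 2010.0 mm ≈ 2.01 m.

2.01 m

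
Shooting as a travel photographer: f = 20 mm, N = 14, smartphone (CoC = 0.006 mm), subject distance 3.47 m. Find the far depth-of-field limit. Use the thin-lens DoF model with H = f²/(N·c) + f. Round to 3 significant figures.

Hyperfocal distance H = f²/(N·c) + f = 20²/(14 × 0.006) + 20 = 400/0.084 + 20 ≈ 4781.9 mm ≈ 4.782 m.
Far limit Df = s·(H − f)/(H − s) = 3470 × (4781.9 − 20) / (4781.9 − 3470) = 3470 × 4761.9 / 1311.9 ≈ 12595 mm ≈ 12.6 m.

12.6 m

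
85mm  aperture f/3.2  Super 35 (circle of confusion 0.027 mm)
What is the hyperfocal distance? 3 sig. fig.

83.7 m

Hyperfocal distance H = f²/(N·c) + f = 85²/(3.2 × 0.027) + 85 = 7225/0.0864 + 85 ≈ 83707.7 mm ≈ 83.7 m.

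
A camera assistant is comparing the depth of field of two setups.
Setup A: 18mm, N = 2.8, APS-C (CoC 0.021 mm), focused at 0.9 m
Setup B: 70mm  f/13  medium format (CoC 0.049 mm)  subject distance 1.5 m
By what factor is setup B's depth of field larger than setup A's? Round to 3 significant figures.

1.95

Setup A: H = 18²/(2.8×0.021) + 18 ≈ 5528.2 mm; DoF = Df − Dn = 1071.51 − 775.82 ≈ 295.69 mm.
Setup B: H = 70²/(13×0.049) + 70 ≈ 7762.3 mm; DoF = Df − Dn = 1842.53 − 1264.86 ≈ 577.67 mm.
Ratio = 577.67 / 295.69 ≈ 1.95.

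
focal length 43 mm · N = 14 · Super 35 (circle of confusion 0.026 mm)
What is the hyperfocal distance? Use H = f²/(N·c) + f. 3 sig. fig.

Hyperfocal distance H = f²/(N·c) + f = 43²/(14 × 0.026) + 43 = 1849/0.364 + 43 ≈ 5122.7 mm ≈ 5.12 m.

5.12 m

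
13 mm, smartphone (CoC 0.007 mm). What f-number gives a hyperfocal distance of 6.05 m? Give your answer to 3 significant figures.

f/4

Rearrange H = f²/(N·c) + f for N: N = f² / ((H − f)·c).
N = 13² / ((6050 − 13) × 0.007) = 169 / 42.26 ≈ 4.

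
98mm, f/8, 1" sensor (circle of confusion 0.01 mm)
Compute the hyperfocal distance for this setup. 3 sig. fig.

Hyperfocal distance H = f²/(N·c) + f = 98²/(8 × 0.01) + 98 = 9604/0.08 + 98 ≈ 120148.0 mm ≈ 120 m.

120 m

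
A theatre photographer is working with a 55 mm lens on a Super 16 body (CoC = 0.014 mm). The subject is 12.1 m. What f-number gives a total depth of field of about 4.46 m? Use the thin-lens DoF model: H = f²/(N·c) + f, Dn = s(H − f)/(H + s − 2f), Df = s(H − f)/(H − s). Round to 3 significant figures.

Write h = H − f = f²/(N·c). The thin-lens limits are Dn = s·h/(h + (s−f)) and Df = s·h/(h − (s−f)), so DoF = Df − Dn = 2·s·(s−f)·h / (h² − (s−f)²).
That is a quadratic in h: DoF·h² − 2·s·(s−f)·h − DoF·(s−f)² = 0 ⇒ h = (s−f)·(s + √(s² + DoF²)) / DoF = 12045 × (12100 + √(12100² + 4460²)) / 4460 = 12045 × (12100 + 12895.8) / 4460 ≈ 67505 mm.
Then N = f²/(c·h) = 55² / (0.014 × 67505) = 3025 / 945.08 ≈ 3.20.

f/3.20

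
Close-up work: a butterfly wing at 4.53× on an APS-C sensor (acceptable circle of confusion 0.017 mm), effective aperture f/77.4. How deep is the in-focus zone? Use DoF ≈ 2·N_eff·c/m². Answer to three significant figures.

At magnification m, DoF ≈ 2·N_eff·c/m² = 2 × 77.4 × 0.017 / 4.53² = 2.632 / 20.52 ≈ 0.128 mm.

0.128 mm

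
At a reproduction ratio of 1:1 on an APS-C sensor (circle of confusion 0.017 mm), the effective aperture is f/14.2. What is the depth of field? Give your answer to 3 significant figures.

At magnification m, DoF ≈ 2·N_eff·c/m² = 2 × 14.2 × 0.017 / 1² = 0.4828 / 1 ≈ 0.483 mm.

0.483 mm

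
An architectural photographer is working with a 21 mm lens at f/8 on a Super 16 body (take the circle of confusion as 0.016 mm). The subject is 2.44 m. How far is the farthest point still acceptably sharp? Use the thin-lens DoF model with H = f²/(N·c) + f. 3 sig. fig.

8.19 m

Hyperfocal distance H = f²/(N·c) + f = 21²/(8 × 0.016) + 21 = 441/0.128 + 21 ≈ 3466.3 mm ≈ 3.466 m.
Far limit Df = s·(H − f)/(H − s) = 2440 × (3466.3 − 21) / (3466.3 − 2440) = 2440 × 3445.3 / 1026.3 ≈ 8191.0 mm ≈ 8.19 m.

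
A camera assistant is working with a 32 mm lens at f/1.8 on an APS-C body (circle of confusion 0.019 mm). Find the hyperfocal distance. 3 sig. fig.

Hyperfocal distance H = f²/(N·c) + f = 32²/(1.8 × 0.019) + 32 = 1024/0.0342 + 32 ≈ 29973.5 mm ≈ 30.0 m.

30.0 m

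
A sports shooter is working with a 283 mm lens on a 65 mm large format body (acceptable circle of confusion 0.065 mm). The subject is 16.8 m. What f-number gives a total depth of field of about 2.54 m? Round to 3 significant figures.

f/5.61

Write h = H − f = f²/(N·c). The thin-lens limits are Dn = s·h/(h + (s−f)) and Df = s·h/(h − (s−f)), so DoF = Df − Dn = 2·s·(s−f)·h / (h² − (s−f)²).
That is a quadratic in h: DoF·h² − 2·s·(s−f)·h − DoF·(s−f)² = 0 ⇒ h = (s−f)·(s + √(s² + DoF²)) / DoF = 16517 × (16800 + √(16800² + 2540²)) / 2540 = 16517 × (16800 + 16990.9) / 2540 ≈ 219734 mm.
Then N = f²/(c·h) = 283² / (0.065 × 219734) = 80089 / 14283 ≈ 5.61.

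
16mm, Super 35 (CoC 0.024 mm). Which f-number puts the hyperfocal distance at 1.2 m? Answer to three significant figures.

f/9.01

Rearrange H = f²/(N·c) + f for N: N = f² / ((H − f)·c).
N = 16² / ((1200 − 16) × 0.024) = 256 / 28.42 ≈ 9.01.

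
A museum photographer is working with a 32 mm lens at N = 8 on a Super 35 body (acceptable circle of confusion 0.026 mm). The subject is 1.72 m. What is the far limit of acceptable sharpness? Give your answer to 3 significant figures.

2.62 m

Hyperfocal distance H = f²/(N·c) + f = 32²/(8 × 0.026) + 32 = 1024/0.208 + 32 ≈ 4955.1 mm ≈ 4.955 m.
Far limit Df = s·(H − f)/(H − s) = 1720 × (4955.1 − 32) / (4955.1 − 1720) = 1720 × 4923.1 / 3235.1 ≈ 2617.5 mm ≈ 2.62 m.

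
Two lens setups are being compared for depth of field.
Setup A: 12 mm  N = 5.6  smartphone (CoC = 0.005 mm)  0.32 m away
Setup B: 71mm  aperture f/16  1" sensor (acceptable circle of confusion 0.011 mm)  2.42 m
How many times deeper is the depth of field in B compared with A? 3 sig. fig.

Setup A: H = 12²/(5.6×0.005) + 12 ≈ 5154.9 mm; DoF = Df − Dn = 340.385 − 301.918 ≈ 38.467 mm.
Setup B: H = 71²/(16×0.011) + 71 ≈ 28713.0 mm; DoF = Df − Dn = 2636.20 − 2236.57 ≈ 399.63 mm.
Ratio = 399.63 / 38.467 ≈ 10.4.

10.4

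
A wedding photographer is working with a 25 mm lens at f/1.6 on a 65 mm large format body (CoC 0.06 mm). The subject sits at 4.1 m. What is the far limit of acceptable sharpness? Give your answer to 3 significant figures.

11.0 m

Hyperfocal distance H = f²/(N·c) + f = 25²/(1.6 × 0.06) + 25 = 625/0.096 + 25 ≈ 6535.4 mm ≈ 6.535 m.
Far limit Df = s·(H − f)/(H − s) = 4100 × (6535.4 − 25) / (6535.4 − 4100) = 4100 × 6510.4 / 2435.4 ≈ 10960 mm ≈ 11.0 m.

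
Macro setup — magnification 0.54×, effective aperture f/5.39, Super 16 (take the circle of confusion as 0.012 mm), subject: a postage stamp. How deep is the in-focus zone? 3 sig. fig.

0.444 mm

At magnification m, DoF ≈ 2·N_eff·c/m² = 2 × 5.39 × 0.012 / 0.54² = 0.1294 / 0.2916 ≈ 0.444 mm.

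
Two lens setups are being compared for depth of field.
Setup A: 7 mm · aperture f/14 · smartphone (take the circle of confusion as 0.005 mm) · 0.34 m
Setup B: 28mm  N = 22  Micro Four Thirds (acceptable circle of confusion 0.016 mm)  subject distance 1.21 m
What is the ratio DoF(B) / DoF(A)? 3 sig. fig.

4.28

Setup A: H = 7²/(14×0.005) + 7 ≈ 707.0 mm; DoF = Df − Dn = 648.50 − 230.40 ≈ 418.10 mm.
Setup B: H = 28²/(22×0.016) + 28 ≈ 2255.3 mm; DoF = Df − Dn = 2578.3 − 790.5 ≈ 1787.8 mm.
Ratio = 1787.8 / 418.10 ≈ 4.28.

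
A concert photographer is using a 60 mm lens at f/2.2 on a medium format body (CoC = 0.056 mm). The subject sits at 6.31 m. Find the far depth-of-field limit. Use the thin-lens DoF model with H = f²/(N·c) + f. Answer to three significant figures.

8.03 m

Hyperfocal distance H = f²/(N·c) + f = 60²/(2.2 × 0.056) + 60 = 3600/0.1232 + 60 ≈ 29280.8 mm ≈ 29.28 m.
Far limit Df = s·(H − f)/(H − s) = 6310 × (29280.8 − 60) / (29280.8 − 6310) = 6310 × 29220.8 / 22970.8 ≈ 8026.9 mm ≈ 8.03 m.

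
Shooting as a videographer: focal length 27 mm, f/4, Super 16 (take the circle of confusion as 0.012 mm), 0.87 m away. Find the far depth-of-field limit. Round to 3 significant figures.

Hyperfocal distance H = f²/(N·c) + f = 27²/(4 × 0.012) + 27 = 729/0.048 + 27 ≈ 15214.5 mm ≈ 15.21 m.
Far limit Df = s·(H − f)/(H − s) = 870 × (15214.5 − 27) / (15214.5 − 870) = 870 × 15187.5 / 14344.5 ≈ 921.13 mm ≈ 0.921 m.

0.921 m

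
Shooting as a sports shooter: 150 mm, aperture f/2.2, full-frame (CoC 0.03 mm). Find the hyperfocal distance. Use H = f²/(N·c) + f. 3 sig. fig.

Hyperfocal distance H = f²/(N·c) + f = 150²/(2.2 × 0.03) + 150 = 22500/0.066 + 150 ≈ 341059.1 mm ≈ 341 m.

341 m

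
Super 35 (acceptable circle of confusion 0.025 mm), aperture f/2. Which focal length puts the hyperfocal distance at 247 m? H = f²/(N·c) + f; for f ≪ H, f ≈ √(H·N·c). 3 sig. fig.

111 mm

From H = f²/(N·c) + f, with f ≪ H: f ≈ √(H·N·c) = √(247000 × 2 × 0.025) = √12350 ≈ 111.1 mm.
The +f correction barely moves this — solving exactly, f² + N·c·f − N·c·H = 0 ⇒ f = (−N·c + √((N·c)² + 4·N·c·H))/2 = (−0.05 + √49400)/2 ≈ 111.11 mm, so f ≈ 111 mm.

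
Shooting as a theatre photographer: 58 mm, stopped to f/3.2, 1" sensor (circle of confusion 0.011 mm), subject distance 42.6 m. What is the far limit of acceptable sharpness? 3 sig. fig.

76.8 m

Hyperfocal distance H = f²/(N·c) + f = 58²/(3.2 × 0.011) + 58 = 3364/0.0352 + 58 ≈ 95626.2 mm ≈ 95.63 m.
Far limit Df = s·(H − f)/(H − s) = 42600 × (95626.2 − 58) / (95626.2 − 42600) = 42600 × 95568.2 / 53026.2 ≈ 76777 mm ≈ 76.8 m.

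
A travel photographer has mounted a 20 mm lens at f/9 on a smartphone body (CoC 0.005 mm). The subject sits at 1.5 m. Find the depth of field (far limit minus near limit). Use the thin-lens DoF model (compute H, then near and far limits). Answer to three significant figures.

0.514 m

Hyperfocal distance H = f²/(N·c) + f = 20²/(9 × 0.005) + 20 = 400/0.045 + 20 ≈ 8908.9 mm ≈ 8.909 m.
Near limit Dn = s·(H − f)/(H + s − 2f) = 1500 × (8908.9 − 20) / (8908.9 + 1500 − 2 × 20) = 1500 × 8888.9 / 10368.9 ≈ 1285.90 mm.
Far limit Df = s·(H − f)/(H − s) = 1500 × (8908.9 − 20) / (8908.9 − 1500) = 1500 × 8888.9 / 7408.9 ≈ 1799.64 mm.
Depth of field = Df − Dn = 1799.64 − 1285.90 ≈ 513.74 mm ≈ 0.514 m.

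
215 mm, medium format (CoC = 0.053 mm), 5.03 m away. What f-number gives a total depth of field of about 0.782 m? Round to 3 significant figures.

f/14

Write h = H − f = f²/(N·c). The thin-lens limits are Dn = s·h/(h + (s−f)) and Df = s·h/(h − (s−f)), so DoF = Df − Dn = 2·s·(s−f)·h / (h² − (s−f)²).
That is a quadratic in h: DoF·h² − 2·s·(s−f)·h − DoF·(s−f)² = 0 ⇒ h = (s−f)·(s + √(s² + DoF²)) / DoF = 4815 × (5030 + √(5030² + 782²)) / 782 = 4815 × (5030 + 5090.42) / 782 ≈ 62314 mm.
Then N = f²/(c·h) = 215² / (0.053 × 62314) = 46225 / 3302.7 ≈ 14.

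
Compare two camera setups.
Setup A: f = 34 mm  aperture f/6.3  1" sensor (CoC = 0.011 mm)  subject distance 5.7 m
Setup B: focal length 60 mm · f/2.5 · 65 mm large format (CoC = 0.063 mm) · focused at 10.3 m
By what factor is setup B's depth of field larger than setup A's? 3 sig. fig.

2.64

Setup A: H = 34²/(6.3×0.011) + 34 ≈ 16715.1 mm; DoF = Df − Dn = 8632.0 − 4254.8 ≈ 4377.2 mm.
Setup B: H = 60²/(2.5×0.063) + 60 ≈ 22917.1 mm; DoF = Df − Dn = 18659 − 7113 ≈ 11546 mm.
Ratio = 11546 / 4377.2 ≈ 2.64.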